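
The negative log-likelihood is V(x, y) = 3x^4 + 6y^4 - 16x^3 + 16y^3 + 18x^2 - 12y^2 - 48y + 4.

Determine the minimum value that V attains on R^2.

-61

V(x,y) separates as P(x) + Q(y) + 4, so its minimum is min P + min Q + 4.
P'(x) = 12x(x - 3)(x - 1) vanishes at x ∈ {0, 1, 3}; Q'(y) = 24(y - 1)(y + 1)(y + 2) vanishes at y ∈ {-2, -1, 1}.
Local minima of P (where P''>0): P(0)=0, P(3)=-27. Local minima of Q: Q(-2)=16, Q(1)=-38.
So the global minimum of V is P(3) + Q(1) + 4 = -27 − 38 + 4 = -61, attained at (3, 1).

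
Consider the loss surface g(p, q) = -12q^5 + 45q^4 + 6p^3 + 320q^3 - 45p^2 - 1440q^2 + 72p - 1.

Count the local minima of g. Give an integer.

g separates as a function of p plus a function of q, so ∇g=0 decouples.
∂g/∂p = 18(p - 4)(p - 1) = 0 at p ∈ {1, 4}; ∂g/∂q = -60q(q - 4)(q - 3)(q + 4) = 0 at q ∈ {-4, 0, 3, 4}.
The Hessian is diagonal: diag(g_pp, g_qq). Second derivatives: g_pp(1)=-54, g_pp(4)=54; g_qq(-4)=13440, g_qq(0)=-2880, g_qq(3)=1260, g_qq(4)=-1920.
Local minima occur where both diagonal entries positive: (4, -4), (4, 3). Count: 2.

2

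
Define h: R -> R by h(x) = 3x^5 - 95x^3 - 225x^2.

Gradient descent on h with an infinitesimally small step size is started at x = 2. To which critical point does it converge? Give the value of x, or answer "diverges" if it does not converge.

h'(x) = 15x(x - 5)(x + 2)(x + 3), so h'(2) = -1800.
Gradient descent moves in the -h' direction, i.e. x is increasing.
The nearest critical point in that direction is x = 5, where h'' = 4200 > 0 (a local minimum). The iterate converges there.

5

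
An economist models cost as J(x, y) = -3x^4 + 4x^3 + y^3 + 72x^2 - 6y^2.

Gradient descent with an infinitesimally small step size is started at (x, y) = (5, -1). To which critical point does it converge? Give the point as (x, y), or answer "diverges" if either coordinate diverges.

J is separable, so gradient descent decouples: x follows -∂J/∂x, y follows -∂J/∂y.
∂J/∂x = -12x(x - 4)(x + 3); at x=5 this is -480, so x increases.
∂J/∂y = 3y(y - 4); at y=-1 this is 15, so y decreases.
The x-coordinate has no critical point in that direction and runs off to infinity.

diverges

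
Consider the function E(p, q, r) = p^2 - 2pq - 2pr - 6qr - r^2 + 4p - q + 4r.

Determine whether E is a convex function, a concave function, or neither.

E is quadratic, so its Hessian is the constant matrix H = [[2, -2, -2], [-2, 0, -6], [-2, -6, -2]].
Leading principal minors: 2, -4, -112.
Neither pattern holds ⇒ H is indefinite ⇒ neither convex nor concave.

neither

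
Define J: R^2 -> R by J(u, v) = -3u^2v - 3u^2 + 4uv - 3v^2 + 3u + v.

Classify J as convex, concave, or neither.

neither

The term -3u^2v is cubic, so the Hessian is not constant.
∂²J/∂u² = -6v - 6, which takes both signs as v varies (negative for sufficiently large v). A diagonal entry of the Hessian changing sign means the Hessian is neither positive- nor negative-semidefinite on all of R^2.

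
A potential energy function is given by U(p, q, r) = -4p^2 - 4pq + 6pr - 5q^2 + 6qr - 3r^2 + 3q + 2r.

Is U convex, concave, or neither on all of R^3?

U is quadratic, so its Hessian is the constant matrix H = [[-8, -4, 6], [-4, -10, 6], [6, 6, -6]].
Leading principal minors: -8, 64, -24.
Signs alternate −, +, − ⇒ H ≺ 0 ⇒ concave.

concave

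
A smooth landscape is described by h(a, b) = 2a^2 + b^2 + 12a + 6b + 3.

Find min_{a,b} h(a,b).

h(a,b) separates as P(a) + Q(b) + 3, so its minimum is min P + min Q + 3.
P'(a) = 4a + 12 vanishes at a ∈ {-3}; Q'(b) = 2b + 6 vanishes at b ∈ {-3}.
Local minima of P (where P''>0): P(-3)=-18. Local minima of Q: Q(-3)=-9.
So the global minimum of h is P(-3) + Q(-3) + 3 = -18 − 9 + 3 = -24, attained at (-3, -3).

-24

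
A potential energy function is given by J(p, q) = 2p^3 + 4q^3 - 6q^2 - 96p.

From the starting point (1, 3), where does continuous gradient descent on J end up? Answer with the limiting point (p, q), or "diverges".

J is separable, so gradient descent decouples: p follows -∂J/∂p, q follows -∂J/∂q.
∂J/∂p = 6(p - 4)(p + 4); at p=1 this is -90, so p increases.
∂J/∂q = 12q(q - 1); at q=3 this is 72, so q decreases.
p converges to its nearest critical value 4 (a local min of the p-part); q converges to 1. The iterate converges to (4, 1).

(4, 1)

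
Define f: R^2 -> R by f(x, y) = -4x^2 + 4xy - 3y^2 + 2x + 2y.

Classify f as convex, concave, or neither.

concave

f is quadratic, so its Hessian is the constant matrix H = [[-8, 4], [4, -6]].
det(H) = 32, tr(H) = -14.
det(H) > 0 and tr(H) < 0, so H is negative definite everywhere: concave.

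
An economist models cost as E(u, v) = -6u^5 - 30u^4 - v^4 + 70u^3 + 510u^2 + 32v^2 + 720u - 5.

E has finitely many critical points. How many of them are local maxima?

4

E separates as a function of u plus a function of v, so ∇E=0 decouples.
∂E/∂u = -30(u - 3)(u + 1)(u + 2)(u + 4) = 0 at u ∈ {-4, -2, -1, 3}; ∂E/∂v = -4v(v - 4)(v + 4) = 0 at v ∈ {-4, 0, 4}.
The Hessian is diagonal: diag(E_uu, E_vv). Second derivatives: E_uu(-4)=1260, E_uu(-2)=-300, E_uu(-1)=360, E_uu(3)=-4200; E_vv(-4)=-128, E_vv(0)=64, E_vv(4)=-128.
Local maxima occur where both diagonal entries negative: (-2, -4), (-2, 4), (3, -4), (3, 4). Count: 4.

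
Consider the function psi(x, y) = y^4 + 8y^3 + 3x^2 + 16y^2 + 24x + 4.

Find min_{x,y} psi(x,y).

-44

psi(x,y) separates as P(x) + Q(y) + 4, so its minimum is min P + min Q + 4.
P'(x) = 6x + 24 vanishes at x ∈ {-4}; Q'(y) = 4y(y + 2)(y + 4) vanishes at y ∈ {-4, -2, 0}.
Local minima of P (where P''>0): P(-4)=-48. Local minima of Q: Q(-4)=0, Q(0)=0.
So the global minimum of psi is P(-4) + Q(-4) + 4 = -48 + 0 + 4 = -44, attained at (-4, -4).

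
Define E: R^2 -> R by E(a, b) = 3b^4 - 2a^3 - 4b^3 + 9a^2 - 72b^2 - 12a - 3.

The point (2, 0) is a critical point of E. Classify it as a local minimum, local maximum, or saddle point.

local maximum

The mixed partial ∂²E/∂a∂b is 0, so the Hessian at any point is diag(E_aa, E_bb) = diag(6(-2a + 3), 12(3b^2 - 2b - 12)).
At (2, 0): H = diag(-6, -144).
Both eigenvalues are negative, so H is negative definite: a local maximum.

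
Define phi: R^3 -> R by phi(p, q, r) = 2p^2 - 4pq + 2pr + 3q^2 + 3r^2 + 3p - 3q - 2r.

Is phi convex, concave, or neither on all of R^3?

phi is quadratic, so its Hessian is the constant matrix H = [[4, -4, 2], [-4, 6, 0], [2, 0, 6]].
Leading principal minors: 4, 8, 24.
All positive ⇒ H ≻ 0 ⇒ convex.

convex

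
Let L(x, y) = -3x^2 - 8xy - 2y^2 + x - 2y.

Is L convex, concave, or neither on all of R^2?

neither

L is quadratic, so its Hessian is the constant matrix H = [[-6, -8], [-8, -4]].
det(H) = -40, tr(H) = -10.
det(H) < 0, so H is indefinite: neither convex nor concave.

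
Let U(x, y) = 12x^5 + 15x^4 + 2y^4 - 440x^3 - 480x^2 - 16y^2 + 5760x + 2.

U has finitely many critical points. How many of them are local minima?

4

U separates as a function of x plus a function of y, so ∇U=0 decouples.
∂U/∂x = 60(x - 4)(x - 2)(x + 3)(x + 4) = 0 at x ∈ {-4, -3, 2, 4}; ∂U/∂y = 8y(y - 2)(y + 2) = 0 at y ∈ {-2, 0, 2}.
The Hessian is diagonal: diag(U_xx, U_yy). Second derivatives: U_xx(-4)=-2880, U_xx(-3)=2100, U_xx(2)=-3600, U_xx(4)=6720; U_yy(-2)=64, U_yy(0)=-32, U_yy(2)=64.
Local minima occur where both diagonal entries positive: (-3, -2), (-3, 2), (4, -2), (4, 2). Count: 4.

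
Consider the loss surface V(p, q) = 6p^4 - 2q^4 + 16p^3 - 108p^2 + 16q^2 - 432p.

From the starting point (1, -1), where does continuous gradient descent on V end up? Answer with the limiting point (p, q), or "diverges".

V is separable, so gradient descent decouples: p follows -∂V/∂p, q follows -∂V/∂q.
∂V/∂p = 24(p - 3)(p + 2)(p + 3); at p=1 this is -576, so p increases.
∂V/∂q = -8q(q - 2)(q + 2); at q=-1 this is -24, so q increases.
p converges to its nearest critical value 3 (a local min of the p-part); q converges to 0. The iterate converges to (3, 0).

(3, 0)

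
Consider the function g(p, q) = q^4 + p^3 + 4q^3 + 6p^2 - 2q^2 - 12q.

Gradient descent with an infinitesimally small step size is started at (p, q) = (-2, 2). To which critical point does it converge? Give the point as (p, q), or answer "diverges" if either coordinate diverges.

g is separable, so gradient descent decouples: p follows -∂g/∂p, q follows -∂g/∂q.
∂g/∂p = 3p(p + 4); at p=-2 this is -12, so p increases.
∂g/∂q = 4(q - 1)(q + 1)(q + 3); at q=2 this is 60, so q decreases.
p converges to its nearest critical value 0 (a local min of the p-part); q converges to 1. The iterate converges to (0, 1).

(0, 1)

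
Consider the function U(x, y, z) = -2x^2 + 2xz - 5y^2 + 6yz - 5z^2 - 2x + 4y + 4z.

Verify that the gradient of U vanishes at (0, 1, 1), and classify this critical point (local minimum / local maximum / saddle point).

∇U = (-4x + 2z - 2, -10y + 6z + 4, 2x + 6y - 10z + 4); substituting (0, 1, 1) gives ∇U = (0, 0, 0), so (0, 1, 1) is indeed a critical point.
The Hessian is constant: H = [[-4, 0, 2], [0, -10, 6], [2, 6, -10]].
Leading principal minors: Δ₁ = -4, Δ₂ = 40, Δ₃ = -216.
The minors alternate sign starting negative (−, +, −), so H is negative definite: a local maximum.

local maximum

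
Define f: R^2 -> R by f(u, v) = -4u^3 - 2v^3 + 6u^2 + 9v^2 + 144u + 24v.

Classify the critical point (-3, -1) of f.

The mixed partial ∂²f/∂u∂v is 0, so the Hessian at any point is diag(f_uu, f_vv) = diag(12(-2u + 1), 6(-2v + 3)).
At (-3, -1): H = diag(84, 30).
Both eigenvalues are positive, so H is positive definite: a local minimum.

local minimum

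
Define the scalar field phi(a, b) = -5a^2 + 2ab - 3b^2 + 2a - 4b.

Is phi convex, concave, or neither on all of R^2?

phi is quadratic, so its Hessian is the constant matrix H = [[-10, 2], [2, -6]].
det(H) = 56, tr(H) = -16.
det(H) > 0 and tr(H) < 0, so H is negative definite everywhere: concave.

concave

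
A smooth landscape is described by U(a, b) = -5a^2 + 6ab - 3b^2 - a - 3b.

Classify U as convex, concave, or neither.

concave

U is quadratic, so its Hessian is the constant matrix H = [[-10, 6], [6, -6]].
det(H) = 24, tr(H) = -16.
det(H) > 0 and tr(H) < 0, so H is negative definite everywhere: concave.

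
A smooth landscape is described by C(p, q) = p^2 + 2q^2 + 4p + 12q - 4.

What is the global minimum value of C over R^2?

C(p,q) separates as A(p) + B(q) − 4, so its minimum is min A + min B − 4.
A'(p) = 2p + 4 vanishes at p ∈ {-2}; B'(q) = 4q + 12 vanishes at q ∈ {-3}.
Local minima of A (where A''>0): A(-2)=-4. Local minima of B: B(-3)=-18.
So the global minimum of C is A(-2) + B(-3) − 4 = -4 − 18 − 4 = -26, attained at (-2, -3).

-26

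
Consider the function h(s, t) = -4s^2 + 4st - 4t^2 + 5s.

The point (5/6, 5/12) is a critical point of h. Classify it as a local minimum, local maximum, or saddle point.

local maximum

The Hessian of h is constant: H = [[-8, 4], [4, -8]].
det(H) = (-8)·(-8) − 4² = 48.
det(H) > 0 and tr(H) = -16 < 0, so H is negative definite and the point is a local maximum.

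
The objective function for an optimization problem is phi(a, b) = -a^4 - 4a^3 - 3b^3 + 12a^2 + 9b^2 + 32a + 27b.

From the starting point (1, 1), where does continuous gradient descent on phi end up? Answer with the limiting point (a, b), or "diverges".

(-1, -1)

phi is separable, so gradient descent decouples: a follows -∂phi/∂a, b follows -∂phi/∂b.
∂phi/∂a = -4(a - 2)(a + 1)(a + 4); at a=1 this is 40, so a decreases.
∂phi/∂b = -9(b - 3)(b + 1); at b=1 this is 36, so b decreases.
a converges to its nearest critical value -1 (a local min of the a-part); b converges to -1. The iterate converges to (-1, -1).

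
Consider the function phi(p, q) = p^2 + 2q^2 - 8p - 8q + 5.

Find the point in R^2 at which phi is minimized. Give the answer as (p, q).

(4, 2)

phi(p,q) separates as A(p) + B(q) + 5, so its minimum is min A + min B + 5.
A'(p) = 2p - 8 vanishes at p ∈ {4}; B'(q) = 4q - 8 vanishes at q ∈ {2}.
Local minima of A (where A''>0): A(4)=-16. Local minima of B: B(2)=-8.
So the global minimum of phi is A(4) + B(2) + 5 = -16 − 8 + 5 = -19, attained at (4, 2).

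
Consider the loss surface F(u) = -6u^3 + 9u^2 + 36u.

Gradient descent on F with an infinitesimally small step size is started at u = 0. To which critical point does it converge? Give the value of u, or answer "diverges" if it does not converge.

-1

F'(u) = -18(u - 2)(u + 1), so F'(0) = 36.
Gradient descent moves in the -F' direction, i.e. u is decreasing.
The nearest critical point in that direction is u = -1, where F'' = 54 > 0 (a local minimum). The iterate converges there.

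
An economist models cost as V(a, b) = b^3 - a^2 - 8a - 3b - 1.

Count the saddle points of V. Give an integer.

V separates as a function of a plus a function of b, so ∇V=0 decouples.
∂V/∂a = -2(a + 4) = 0 at a ∈ {-4}; ∂V/∂b = 3(b - 1)(b + 1) = 0 at b ∈ {-1, 1}.
The Hessian is diagonal: diag(V_aa, V_bb). Second derivatives: V_aa(-4)=-2; V_bb(-1)=-6, V_bb(1)=6.
Saddle points occur where the two diagonal entries have opposite signs: (-4, 1). Count: 1.

1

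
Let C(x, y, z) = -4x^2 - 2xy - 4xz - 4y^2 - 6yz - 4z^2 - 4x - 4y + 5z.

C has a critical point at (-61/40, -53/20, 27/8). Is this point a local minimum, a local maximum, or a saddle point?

The Hessian is constant: H = [[-8, -2, -4], [-2, -8, -6], [-4, -6, -8]].
Leading principal minors: Δ₁ = -8, Δ₂ = 60, Δ₃ = -160.
The minors alternate sign starting negative (−, +, −), so H is negative definite: a local maximum.

local maximum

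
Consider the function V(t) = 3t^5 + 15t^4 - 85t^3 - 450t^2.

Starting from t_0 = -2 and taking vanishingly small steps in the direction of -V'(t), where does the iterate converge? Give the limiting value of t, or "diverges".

V'(t) = 15t(t - 4)(t + 3)(t + 5), so V'(-2) = 540.
Gradient descent moves in the -V' direction, i.e. t is decreasing.
The nearest critical point in that direction is t = -3, where V'' = 630 > 0 (a local minimum). The iterate converges there.

-3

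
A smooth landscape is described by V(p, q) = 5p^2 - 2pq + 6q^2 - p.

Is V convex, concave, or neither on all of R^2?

convex

V is quadratic, so its Hessian is the constant matrix H = [[10, -2], [-2, 12]].
det(H) = 116, tr(H) = 22.
det(H) > 0 and tr(H) > 0, so H is positive definite everywhere: convex.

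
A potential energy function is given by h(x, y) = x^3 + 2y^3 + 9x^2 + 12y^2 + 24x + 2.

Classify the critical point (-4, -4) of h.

local maximum

The mixed partial ∂²h/∂x∂y is 0, so the Hessian at any point is diag(h_xx, h_yy) = diag(6(x + 3), 12(y + 2)).
At (-4, -4): H = diag(-6, -24).
Both eigenvalues are negative, so H is negative definite: a local maximum.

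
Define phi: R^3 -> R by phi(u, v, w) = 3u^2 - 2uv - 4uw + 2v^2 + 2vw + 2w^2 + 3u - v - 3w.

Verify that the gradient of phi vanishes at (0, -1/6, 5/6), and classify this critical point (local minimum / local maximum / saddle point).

local minimum

∇phi = (6u - 2v - 4w + 3, -2u + 4v + 2w - 1, -4u + 2v + 4w - 3); substituting (0, -1/6, 5/6) gives ∇phi = (0, 0, 0), so (0, -1/6, 5/6) is indeed a critical point.
The Hessian is constant: H = [[6, -2, -4], [-2, 4, 2], [-4, 2, 4]].
Leading principal minors: Δ₁ = 6, Δ₂ = 20, Δ₃ = 24.
All leading minors are positive, so H is positive definite: a local minimum.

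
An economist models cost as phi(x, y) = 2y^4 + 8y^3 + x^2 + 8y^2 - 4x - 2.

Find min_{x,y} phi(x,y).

phi(x,y) separates as P(x) + Q(y) − 2, so its minimum is min P + min Q − 2.
P'(x) = 2x - 4 vanishes at x ∈ {2}; Q'(y) = 8y(y + 1)(y + 2) vanishes at y ∈ {-2, -1, 0}.
Local minima of P (where P''>0): P(2)=-4. Local minima of Q: Q(-2)=0, Q(0)=0.
So the global minimum of phi is P(2) + Q(-2) − 2 = -4 + 0 − 2 = -6, attained at (2, -2).

-6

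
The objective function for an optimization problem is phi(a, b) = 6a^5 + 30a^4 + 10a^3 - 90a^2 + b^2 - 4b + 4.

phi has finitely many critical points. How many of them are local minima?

phi separates as a function of a plus a function of b, so ∇phi=0 decouples.
∂phi/∂a = 30a(a - 1)(a + 2)(a + 3) = 0 at a ∈ {-3, -2, 0, 1}; ∂phi/∂b = 2(b - 2) = 0 at b ∈ {2}.
The Hessian is diagonal: diag(phi_aa, phi_bb). Second derivatives: phi_aa(-3)=-360, phi_aa(-2)=180, phi_aa(0)=-180, phi_aa(1)=360; phi_bb(2)=2.
Local minima occur where both diagonal entries positive: (-2, 2), (1, 2). Count: 2.

2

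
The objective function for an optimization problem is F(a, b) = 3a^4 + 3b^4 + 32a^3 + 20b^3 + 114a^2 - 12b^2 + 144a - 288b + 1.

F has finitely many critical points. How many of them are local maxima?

F separates as a function of a plus a function of b, so ∇F=0 decouples.
∂F/∂a = 12(a + 1)(a + 3)(a + 4) = 0 at a ∈ {-4, -3, -1}; ∂F/∂b = 12(b - 2)(b + 3)(b + 4) = 0 at b ∈ {-4, -3, 2}.
The Hessian is diagonal: diag(F_aa, F_bb). Second derivatives: F_aa(-4)=36, F_aa(-3)=-24, F_aa(-1)=72; F_bb(-4)=72, F_bb(-3)=-60, F_bb(2)=360.
Local maxima occur where both diagonal entries negative: (-3, -3). Count: 1.

1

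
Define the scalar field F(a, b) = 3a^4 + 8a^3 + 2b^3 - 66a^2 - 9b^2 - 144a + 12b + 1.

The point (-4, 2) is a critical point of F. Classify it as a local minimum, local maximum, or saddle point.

local minimum

The mixed partial ∂²F/∂a∂b is 0, so the Hessian at any point is diag(F_aa, F_bb) = diag(12(3a^2 + 4a - 11), 6(2b - 3)).
At (-4, 2): H = diag(252, 6).
Both eigenvalues are positive, so H is positive definite: a local minimum.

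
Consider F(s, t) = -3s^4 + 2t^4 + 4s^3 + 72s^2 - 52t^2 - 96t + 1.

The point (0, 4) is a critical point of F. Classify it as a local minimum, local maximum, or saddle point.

local minimum

The mixed partial ∂²F/∂s∂t is 0, so the Hessian at any point is diag(F_ss, F_tt) = diag(12(-3s^2 + 2s + 12), 8(3t^2 - 13)).
At (0, 4): H = diag(144, 280).
Both eigenvalues are positive, so H is positive definite: a local minimum.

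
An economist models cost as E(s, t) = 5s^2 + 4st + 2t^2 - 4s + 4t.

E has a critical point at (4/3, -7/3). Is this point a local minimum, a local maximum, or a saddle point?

The Hessian of E is constant: H = [[10, 4], [4, 4]].
det(H) = 10·4 − 4² = 24.
det(H) > 0 and tr(H) = 14 > 0, so H is positive definite and the point is a local minimum.

local minimum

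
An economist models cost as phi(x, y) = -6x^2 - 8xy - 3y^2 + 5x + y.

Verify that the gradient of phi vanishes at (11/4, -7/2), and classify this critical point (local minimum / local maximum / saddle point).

∇phi = (-12x - 8y + 5, -8x - 6y + 1); substituting (11/4, -7/2) gives ∇phi = (0, 0), so (11/4, -7/2) is indeed a critical point.
The Hessian of phi is constant: H = [[-12, -8], [-8, -6]].
det(H) = (-12)·(-6) − (-8)² = 8.
det(H) > 0 and tr(H) = -18 < 0, so H is negative definite and the point is a local maximum.

local maximum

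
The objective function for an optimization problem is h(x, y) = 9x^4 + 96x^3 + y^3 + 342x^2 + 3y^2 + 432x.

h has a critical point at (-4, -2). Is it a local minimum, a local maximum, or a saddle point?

saddle point

The mixed partial ∂²h/∂x∂y is 0, so the Hessian at any point is diag(h_xx, h_yy) = diag(36(3x^2 + 16x + 19), 6(y + 1)).
At (-4, -2): H = diag(108, -6).
The eigenvalues have opposite signs, so H is indefinite: a saddle point.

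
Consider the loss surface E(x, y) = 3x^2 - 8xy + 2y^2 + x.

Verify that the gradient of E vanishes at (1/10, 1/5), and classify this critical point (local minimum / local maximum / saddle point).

saddle point

∇E = (6x - 8y + 1, -8x + 4y); substituting (1/10, 1/5) gives ∇E = (0, 0), so (1/10, 1/5) is indeed a critical point.
The Hessian of E is constant: H = [[6, -8], [-8, 4]].
det(H) = 6·4 − (-8)² = -40.
Since det(H) < 0, H is indefinite and the critical point is a saddle point.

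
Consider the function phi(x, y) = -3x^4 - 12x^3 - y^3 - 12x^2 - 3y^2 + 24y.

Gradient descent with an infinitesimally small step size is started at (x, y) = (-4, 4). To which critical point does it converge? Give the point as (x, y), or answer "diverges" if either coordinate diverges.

diverges

phi is separable, so gradient descent decouples: x follows -∂phi/∂x, y follows -∂phi/∂y.
∂phi/∂x = -12x(x + 1)(x + 2); at x=-4 this is 288, so x decreases.
∂phi/∂y = -3(y - 2)(y + 4); at y=4 this is -48, so y increases.
The x-coordinate has no critical point in that direction and runs off to infinity.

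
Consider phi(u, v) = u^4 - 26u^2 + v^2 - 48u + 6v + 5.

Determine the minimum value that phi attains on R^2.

phi(u,v) separates as P(u) + Q(v) + 5, so its minimum is min P + min Q + 5.
P'(u) = 4(u - 4)(u + 1)(u + 3) vanishes at u ∈ {-3, -1, 4}; Q'(v) = 2v + 6 vanishes at v ∈ {-3}.
Local minima of P (where P''>0): P(-3)=-9, P(4)=-352. Local minima of Q: Q(-3)=-9.
So the global minimum of phi is P(4) + Q(-3) + 5 = -352 − 9 + 5 = -356, attained at (4, -3).

-356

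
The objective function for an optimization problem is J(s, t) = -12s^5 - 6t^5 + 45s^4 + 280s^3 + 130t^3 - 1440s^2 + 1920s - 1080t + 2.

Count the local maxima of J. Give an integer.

4

J separates as a function of s plus a function of t, so ∇J=0 decouples.
∂J/∂s = -60(s - 4)(s - 2)(s - 1)(s + 4) = 0 at s ∈ {-4, 1, 2, 4}; ∂J/∂t = -30(t - 3)(t - 2)(t + 2)(t + 3) = 0 at t ∈ {-3, -2, 2, 3}.
The Hessian is diagonal: diag(J_ss, J_tt). Second derivatives: J_ss(-4)=14400, J_ss(1)=-900, J_ss(2)=720, J_ss(4)=-2880; J_tt(-3)=900, J_tt(-2)=-600, J_tt(2)=600, J_tt(3)=-900.
Local maxima occur where both diagonal entries negative: (1, -2), (1, 3), (4, -2), (4, 3). Count: 4.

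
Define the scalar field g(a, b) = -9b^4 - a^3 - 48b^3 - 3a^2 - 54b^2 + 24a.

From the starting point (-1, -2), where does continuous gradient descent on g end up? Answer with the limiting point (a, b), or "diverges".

g is separable, so gradient descent decouples: a follows -∂g/∂a, b follows -∂g/∂b.
∂g/∂a = -3(a - 2)(a + 4); at a=-1 this is 27, so a decreases.
∂g/∂b = -36b(b + 1)(b + 3); at b=-2 this is -72, so b increases.
a converges to its nearest critical value -4 (a local min of the a-part); b converges to -1. The iterate converges to (-4, -1).

(-4, -1)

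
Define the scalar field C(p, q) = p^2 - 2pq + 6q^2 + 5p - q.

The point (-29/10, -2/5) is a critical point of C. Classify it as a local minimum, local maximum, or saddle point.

local minimum

The Hessian of C is constant: H = [[2, -2], [-2, 12]].
det(H) = 2·12 − (-2)² = 20.
det(H) > 0 and tr(H) = 14 > 0, so H is positive definite and the point is a local minimum.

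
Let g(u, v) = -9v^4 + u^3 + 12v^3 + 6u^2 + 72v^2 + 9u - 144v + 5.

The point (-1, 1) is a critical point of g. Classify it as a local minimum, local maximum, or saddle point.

local minimum

The mixed partial ∂²g/∂u∂v is 0, so the Hessian at any point is diag(g_uu, g_vv) = diag(6(u + 2), 36(-3v^2 + 2v + 4)).
At (-1, 1): H = diag(6, 108).
Both eigenvalues are positive, so H is positive definite: a local minimum.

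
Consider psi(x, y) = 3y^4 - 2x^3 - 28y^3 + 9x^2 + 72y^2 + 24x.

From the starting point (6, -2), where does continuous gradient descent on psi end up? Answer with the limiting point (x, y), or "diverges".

psi is separable, so gradient descent decouples: x follows -∂psi/∂x, y follows -∂psi/∂y.
∂psi/∂x = -6(x - 4)(x + 1); at x=6 this is -84, so x increases.
∂psi/∂y = 12y(y - 4)(y - 3); at y=-2 this is -720, so y increases.
The x-coordinate has no critical point in that direction and runs off to infinity.

diverges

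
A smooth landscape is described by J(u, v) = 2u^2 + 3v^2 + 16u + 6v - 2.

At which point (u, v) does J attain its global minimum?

(-4, -1)

J(u,v) separates as P(u) + Q(v) − 2, so its minimum is min P + min Q − 2.
P'(u) = 4u + 16 vanishes at u ∈ {-4}; Q'(v) = 6v + 6 vanishes at v ∈ {-1}.
Local minima of P (where P''>0): P(-4)=-32. Local minima of Q: Q(-1)=-3.
So the global minimum of J is P(-4) + Q(-1) − 2 = -32 − 3 − 2 = -37, attained at (-4, -1).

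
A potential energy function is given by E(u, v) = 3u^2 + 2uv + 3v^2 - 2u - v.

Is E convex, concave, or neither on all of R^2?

E is quadratic, so its Hessian is the constant matrix H = [[6, 2], [2, 6]].
det(H) = 32, tr(H) = 12.
det(H) > 0 and tr(H) > 0, so H is positive definite everywhere: convex.

convex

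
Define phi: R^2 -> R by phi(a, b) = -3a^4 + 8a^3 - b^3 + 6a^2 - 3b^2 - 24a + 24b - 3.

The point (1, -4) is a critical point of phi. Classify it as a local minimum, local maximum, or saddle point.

local minimum

The mixed partial ∂²phi/∂a∂b is 0, so the Hessian at any point is diag(phi_aa, phi_bb) = diag(12(-3a^2 + 4a + 1), -6(b + 1)).
At (1, -4): H = diag(24, 18).
Both eigenvalues are positive, so H is positive definite: a local minimum.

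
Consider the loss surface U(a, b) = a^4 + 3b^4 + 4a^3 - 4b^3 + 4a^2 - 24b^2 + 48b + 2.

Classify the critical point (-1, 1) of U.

local maximum

The mixed partial ∂²U/∂a∂b is 0, so the Hessian at any point is diag(U_aa, U_bb) = diag(4(3a^2 + 6a + 2), 12(3b^2 - 2b - 4)).
At (-1, 1): H = diag(-4, -36).
Both eigenvalues are negative, so H is negative definite: a local maximum.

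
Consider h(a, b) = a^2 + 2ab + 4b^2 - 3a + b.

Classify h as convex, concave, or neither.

convex

h is quadratic, so its Hessian is the constant matrix H = [[2, 2], [2, 8]].
det(H) = 12, tr(H) = 10.
det(H) > 0 and tr(H) > 0, so H is positive definite everywhere: convex.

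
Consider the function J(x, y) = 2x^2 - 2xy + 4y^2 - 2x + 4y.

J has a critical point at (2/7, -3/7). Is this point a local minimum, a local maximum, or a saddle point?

The Hessian of J is constant: H = [[4, -2], [-2, 8]].
det(H) = 4·8 − (-2)² = 28.
det(H) > 0 and tr(H) = 12 > 0, so H is positive definite and the point is a local minimum.

local minimum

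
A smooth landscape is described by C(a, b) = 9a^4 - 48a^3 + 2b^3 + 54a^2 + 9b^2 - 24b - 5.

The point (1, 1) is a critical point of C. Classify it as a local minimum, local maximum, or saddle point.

saddle point

The mixed partial ∂²C/∂a∂b is 0, so the Hessian at any point is diag(C_aa, C_bb) = diag(36(3a^2 - 8a + 3), 6(2b + 3)).
At (1, 1): H = diag(-72, 30).
The eigenvalues have opposite signs, so H is indefinite: a saddle point.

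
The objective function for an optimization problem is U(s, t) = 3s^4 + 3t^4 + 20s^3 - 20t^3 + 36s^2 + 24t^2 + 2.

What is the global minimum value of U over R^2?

-126

U(s,t) separates as P(s) + Q(t) + 2, so its minimum is min P + min Q + 2.
P'(s) = 12s(s + 2)(s + 3) vanishes at s ∈ {-3, -2, 0}; Q'(t) = 12t(t - 4)(t - 1) vanishes at t ∈ {0, 1, 4}.
Local minima of P (where P''>0): P(-3)=27, P(0)=0. Local minima of Q: Q(0)=0, Q(4)=-128.
So the global minimum of U is P(0) + Q(4) + 2 = 0 − 128 + 2 = -126, attained at (0, 4).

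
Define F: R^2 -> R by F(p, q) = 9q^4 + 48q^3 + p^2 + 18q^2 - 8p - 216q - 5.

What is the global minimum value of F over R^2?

F(p,q) separates as A(p) + B(q) − 5, so its minimum is min A + min B − 5.
A'(p) = 2p - 8 vanishes at p ∈ {4}; B'(q) = 36(q - 1)(q + 2)(q + 3) vanishes at q ∈ {-3, -2, 1}.
Local minima of A (where A''>0): A(4)=-16. Local minima of B: B(-3)=243, B(1)=-141.
So the global minimum of F is A(4) + B(1) − 5 = -16 − 141 − 5 = -162, attained at (4, 1).

-162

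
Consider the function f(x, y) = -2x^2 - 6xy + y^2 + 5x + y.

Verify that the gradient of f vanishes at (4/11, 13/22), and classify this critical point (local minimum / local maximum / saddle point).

saddle point

∇f = (-4x - 6y + 5, -6x + 2y + 1); substituting (4/11, 13/22) gives ∇f = (0, 0), so (4/11, 13/22) is indeed a critical point.
The Hessian of f is constant: H = [[-4, -6], [-6, 2]].
det(H) = (-4)·2 − (-6)² = -44.
Since det(H) < 0, H is indefinite and the critical point is a saddle point.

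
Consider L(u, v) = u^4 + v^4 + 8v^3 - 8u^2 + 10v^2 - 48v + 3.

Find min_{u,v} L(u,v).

L(u,v) separates as P(u) + Q(v) + 3, so its minimum is min P + min Q + 3.
P'(u) = 4u(u - 2)(u + 2) vanishes at u ∈ {-2, 0, 2}; Q'(v) = 4(v - 1)(v + 3)(v + 4) vanishes at v ∈ {-4, -3, 1}.
Local minima of P (where P''>0): P(-2)=-16, P(2)=-16. Local minima of Q: Q(-4)=96, Q(1)=-29.
So the global minimum of L is P(-2) + Q(1) + 3 = -16 − 29 + 3 = -42, attained at (-2, 1).

-42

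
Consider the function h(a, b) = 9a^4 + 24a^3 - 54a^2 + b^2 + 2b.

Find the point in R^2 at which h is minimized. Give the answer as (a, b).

h(a,b) separates as P(a) + Q(b), so its minimum is min P + min Q.
P'(a) = 36a(a - 1)(a + 3) vanishes at a ∈ {-3, 0, 1}; Q'(b) = 2b + 2 vanishes at b ∈ {-1}.
Local minima of P (where P''>0): P(-3)=-405, P(1)=-21. Local minima of Q: Q(-1)=-1.
So the global minimum of h is P(-3) + Q(-1) = -405 − 1 = -406, attained at (-3, -1).

(-3, -1)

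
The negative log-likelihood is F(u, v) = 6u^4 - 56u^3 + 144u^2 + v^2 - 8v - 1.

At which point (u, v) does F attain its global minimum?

(0, 4)

F(u,v) separates as P(u) + Q(v) − 1, so its minimum is min P + min Q − 1.
P'(u) = 24u(u - 4)(u - 3) vanishes at u ∈ {0, 3, 4}; Q'(v) = 2v - 8 vanishes at v ∈ {4}.
Local minima of P (where P''>0): P(0)=0, P(4)=256. Local minima of Q: Q(4)=-16.
So the global minimum of F is P(0) + Q(4) − 1 = 0 − 16 − 1 = -17, attained at (0, 4).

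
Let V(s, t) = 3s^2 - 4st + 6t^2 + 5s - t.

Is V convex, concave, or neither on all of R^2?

V is quadratic, so its Hessian is the constant matrix H = [[6, -4], [-4, 12]].
det(H) = 56, tr(H) = 18.
det(H) > 0 and tr(H) > 0, so H is positive definite everywhere: convex.

convex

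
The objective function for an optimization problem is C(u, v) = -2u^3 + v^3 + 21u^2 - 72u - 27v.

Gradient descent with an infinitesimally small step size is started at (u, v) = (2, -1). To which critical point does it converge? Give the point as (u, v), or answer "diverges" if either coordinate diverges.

C is separable, so gradient descent decouples: u follows -∂C/∂u, v follows -∂C/∂v.
∂C/∂u = -6(u - 4)(u - 3); at u=2 this is -12, so u increases.
∂C/∂v = 3(v - 3)(v + 3); at v=-1 this is -24, so v increases.
u converges to its nearest critical value 3 (a local min of the u-part); v converges to 3. The iterate converges to (3, 3).

(3, 3)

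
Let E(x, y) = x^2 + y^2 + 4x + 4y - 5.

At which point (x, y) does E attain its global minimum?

(-2, -2)

E(x,y) separates as P(x) + Q(y) − 5, so its minimum is min P + min Q − 5.
P'(x) = 2x + 4 vanishes at x ∈ {-2}; Q'(y) = 2y + 4 vanishes at y ∈ {-2}.
Local minima of P (where P''>0): P(-2)=-4. Local minima of Q: Q(-2)=-4.
So the global minimum of E is P(-2) + Q(-2) − 5 = -4 − 4 − 5 = -13, attained at (-2, -2).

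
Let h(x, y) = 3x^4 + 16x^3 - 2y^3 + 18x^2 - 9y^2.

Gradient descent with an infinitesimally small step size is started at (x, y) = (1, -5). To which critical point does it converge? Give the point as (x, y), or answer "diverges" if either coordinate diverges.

h is separable, so gradient descent decouples: x follows -∂h/∂x, y follows -∂h/∂y.
∂h/∂x = 12x(x + 1)(x + 3); at x=1 this is 96, so x decreases.
∂h/∂y = -6y(y + 3); at y=-5 this is -60, so y increases.
x converges to its nearest critical value 0 (a local min of the x-part); y converges to -3. The iterate converges to (0, -3).

(0, -3)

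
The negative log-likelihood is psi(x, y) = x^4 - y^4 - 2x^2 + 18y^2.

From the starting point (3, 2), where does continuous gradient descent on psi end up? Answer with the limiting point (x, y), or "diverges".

psi is separable, so gradient descent decouples: x follows -∂psi/∂x, y follows -∂psi/∂y.
∂psi/∂x = 4x(x - 1)(x + 1); at x=3 this is 96, so x decreases.
∂psi/∂y = -4y(y - 3)(y + 3); at y=2 this is 40, so y decreases.
x converges to its nearest critical value 1 (a local min of the x-part); y converges to 0. The iterate converges to (1, 0).

(1, 0)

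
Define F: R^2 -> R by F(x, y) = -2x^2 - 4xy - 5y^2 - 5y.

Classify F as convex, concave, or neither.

concave

F is quadratic, so its Hessian is the constant matrix H = [[-4, -4], [-4, -10]].
det(H) = 24, tr(H) = -14.
det(H) > 0 and tr(H) < 0, so H is negative definite everywhere: concave.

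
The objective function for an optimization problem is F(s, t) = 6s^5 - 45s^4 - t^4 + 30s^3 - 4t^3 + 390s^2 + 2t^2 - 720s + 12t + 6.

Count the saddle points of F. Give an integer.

6

F separates as a function of s plus a function of t, so ∇F=0 decouples.
∂F/∂s = 30(s - 4)(s - 3)(s - 1)(s + 2) = 0 at s ∈ {-2, 1, 3, 4}; ∂F/∂t = -4(t - 1)(t + 1)(t + 3) = 0 at t ∈ {-3, -1, 1}.
The Hessian is diagonal: diag(F_ss, F_tt). Second derivatives: F_ss(-2)=-2700, F_ss(1)=540, F_ss(3)=-300, F_ss(4)=540; F_tt(-3)=-32, F_tt(-1)=16, F_tt(1)=-32.
Saddle points occur where the two diagonal entries have opposite signs: (-2, -1), (1, -3), (1, 1), (3, -1), (4, -3), (4, 1). Count: 6.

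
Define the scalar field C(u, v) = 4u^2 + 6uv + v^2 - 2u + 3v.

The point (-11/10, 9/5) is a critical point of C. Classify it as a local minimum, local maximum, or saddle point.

saddle point

The Hessian of C is constant: H = [[8, 6], [6, 2]].
det(H) = 8·2 − 6² = -20.
Since det(H) < 0, H is indefinite and the critical point is a saddle point.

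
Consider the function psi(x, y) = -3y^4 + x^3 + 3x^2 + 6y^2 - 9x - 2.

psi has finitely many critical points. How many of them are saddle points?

psi separates as a function of x plus a function of y, so ∇psi=0 decouples.
∂psi/∂x = 3(x - 1)(x + 3) = 0 at x ∈ {-3, 1}; ∂psi/∂y = -12y(y - 1)(y + 1) = 0 at y ∈ {-1, 0, 1}.
The Hessian is diagonal: diag(psi_xx, psi_yy). Second derivatives: psi_xx(-3)=-12, psi_xx(1)=12; psi_yy(-1)=-24, psi_yy(0)=12, psi_yy(1)=-24.
Saddle points occur where the two diagonal entries have opposite signs: (-3, 0), (1, -1), (1, 1). Count: 3.

3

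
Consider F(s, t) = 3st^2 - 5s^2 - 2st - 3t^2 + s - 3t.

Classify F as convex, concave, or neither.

neither

The term 3st^2 is cubic, so the Hessian is not constant.
∂²F/∂t² = 6s - 6, which takes both signs as s varies (negative for sufficiently negative s). A diagonal entry of the Hessian changing sign means the Hessian is neither positive- nor negative-semidefinite on all of R^2.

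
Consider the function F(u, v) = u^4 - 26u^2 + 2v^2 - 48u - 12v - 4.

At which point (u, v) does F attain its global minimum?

F(u,v) separates as P(u) + Q(v) − 4, so its minimum is min P + min Q − 4.
P'(u) = 4(u - 4)(u + 1)(u + 3) vanishes at u ∈ {-3, -1, 4}; Q'(v) = 4v - 12 vanishes at v ∈ {3}.
Local minima of P (where P''>0): P(-3)=-9, P(4)=-352. Local minima of Q: Q(3)=-18.
So the global minimum of F is P(4) + Q(3) − 4 = -352 − 18 − 4 = -374, attained at (4, 3).

(4, 3)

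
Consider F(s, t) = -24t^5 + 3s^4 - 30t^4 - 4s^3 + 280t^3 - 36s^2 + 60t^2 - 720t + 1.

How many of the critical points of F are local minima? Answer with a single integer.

4

F separates as a function of s plus a function of t, so ∇F=0 decouples.
∂F/∂s = 12s(s - 3)(s + 2) = 0 at s ∈ {-2, 0, 3}; ∂F/∂t = -120(t - 2)(t - 1)(t + 1)(t + 3) = 0 at t ∈ {-3, -1, 1, 2}.
The Hessian is diagonal: diag(F_ss, F_tt). Second derivatives: F_ss(-2)=120, F_ss(0)=-72, F_ss(3)=180; F_tt(-3)=4800, F_tt(-1)=-1440, F_tt(1)=960, F_tt(2)=-1800.
Local minima occur where both diagonal entries positive: (-2, -3), (-2, 1), (3, -3), (3, 1). Count: 4.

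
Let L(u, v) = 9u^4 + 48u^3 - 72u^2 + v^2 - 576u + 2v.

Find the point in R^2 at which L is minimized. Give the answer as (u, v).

L(u,v) separates as P(u) + Q(v), so its minimum is min P + min Q.
P'(u) = 36(u - 2)(u + 2)(u + 4) vanishes at u ∈ {-4, -2, 2}; Q'(v) = 2v + 2 vanishes at v ∈ {-1}.
Local minima of P (where P''>0): P(-4)=384, P(2)=-912. Local minima of Q: Q(-1)=-1.
So the global minimum of L is P(2) + Q(-1) = -912 − 1 = -913, attained at (2, -1).

(2, -1)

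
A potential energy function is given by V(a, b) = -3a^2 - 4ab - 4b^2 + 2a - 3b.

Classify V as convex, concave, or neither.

concave

V is quadratic, so its Hessian is the constant matrix H = [[-6, -4], [-4, -8]].
det(H) = 32, tr(H) = -14.
det(H) > 0 and tr(H) < 0, so H is negative definite everywhere: concave.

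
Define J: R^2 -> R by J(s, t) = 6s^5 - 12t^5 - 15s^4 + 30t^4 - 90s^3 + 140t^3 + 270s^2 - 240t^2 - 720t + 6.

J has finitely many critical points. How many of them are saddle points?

8

J separates as a function of s plus a function of t, so ∇J=0 decouples.
∂J/∂s = 30s(s - 3)(s - 2)(s + 3) = 0 at s ∈ {-3, 0, 2, 3}; ∂J/∂t = -60(t - 3)(t - 2)(t + 1)(t + 2) = 0 at t ∈ {-2, -1, 2, 3}.
The Hessian is diagonal: diag(J_ss, J_tt). Second derivatives: J_ss(-3)=-2700, J_ss(0)=540, J_ss(2)=-300, J_ss(3)=540; J_tt(-2)=1200, J_tt(-1)=-720, J_tt(2)=720, J_tt(3)=-1200.
Saddle points occur where the two diagonal entries have opposite signs: (-3, -2), (-3, 2), (0, -1), (0, 3), (2, -2), (2, 2), (3, -1), (3, 3). Count: 8.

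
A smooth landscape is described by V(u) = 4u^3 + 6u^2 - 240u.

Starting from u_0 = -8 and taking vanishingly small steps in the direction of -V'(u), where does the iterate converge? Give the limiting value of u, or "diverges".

V'(u) = 12(u - 4)(u + 5), so V'(-8) = 432.
Gradient descent moves in the -V' direction, i.e. u is decreasing.
There is no critical point below u=-8, and V' keeps the same sign, so the iterate runs off to −∞.

diverges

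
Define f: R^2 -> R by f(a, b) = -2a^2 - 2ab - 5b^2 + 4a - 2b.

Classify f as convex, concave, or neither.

f is quadratic, so its Hessian is the constant matrix H = [[-4, -2], [-2, -10]].
det(H) = 36, tr(H) = -14.
det(H) > 0 and tr(H) < 0, so H is negative definite everywhere: concave.

concave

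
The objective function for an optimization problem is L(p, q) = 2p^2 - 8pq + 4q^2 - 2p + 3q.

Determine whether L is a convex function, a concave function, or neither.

L is quadratic, so its Hessian is the constant matrix H = [[4, -8], [-8, 8]].
det(H) = -32, tr(H) = 12.
det(H) < 0, so H is indefinite: neither convex nor concave.

neither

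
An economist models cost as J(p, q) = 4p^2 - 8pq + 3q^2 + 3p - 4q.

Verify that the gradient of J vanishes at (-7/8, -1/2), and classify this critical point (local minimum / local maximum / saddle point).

saddle point

∇J = (8p - 8q + 3, -8p + 6q - 4); substituting (-7/8, -1/2) gives ∇J = (0, 0), so (-7/8, -1/2) is indeed a critical point.
The Hessian of J is constant: H = [[8, -8], [-8, 6]].
det(H) = 8·6 − (-8)² = -16.
Since det(H) < 0, H is indefinite and the critical point is a saddle point.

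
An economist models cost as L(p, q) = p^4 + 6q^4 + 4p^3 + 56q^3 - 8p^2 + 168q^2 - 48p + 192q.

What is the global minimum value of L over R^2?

-208

L(p,q) separates as A(p) + B(q), so its minimum is min A + min B.
A'(p) = 4(p - 2)(p + 2)(p + 3) vanishes at p ∈ {-3, -2, 2}; B'(q) = 24(q + 1)(q + 2)(q + 4) vanishes at q ∈ {-4, -2, -1}.
Local minima of A (where A''>0): A(-3)=45, A(2)=-80. Local minima of B: B(-4)=-128, B(-1)=-74.
So the global minimum of L is A(2) + B(-4) = -80 − 128 = -208, attained at (2, -4).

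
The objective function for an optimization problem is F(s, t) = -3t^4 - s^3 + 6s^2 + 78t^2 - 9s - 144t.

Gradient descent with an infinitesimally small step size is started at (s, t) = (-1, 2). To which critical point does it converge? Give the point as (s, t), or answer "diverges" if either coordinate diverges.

F is separable, so gradient descent decouples: s follows -∂F/∂s, t follows -∂F/∂t.
∂F/∂s = -3(s - 3)(s - 1); at s=-1 this is -24, so s increases.
∂F/∂t = -12(t - 3)(t - 1)(t + 4); at t=2 this is 72, so t decreases.
s converges to its nearest critical value 1 (a local min of the s-part); t converges to 1. The iterate converges to (1, 1).

(1, 1)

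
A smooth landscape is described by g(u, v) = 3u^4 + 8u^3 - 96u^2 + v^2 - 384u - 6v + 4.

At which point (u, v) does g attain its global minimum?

(4, 3)

g(u,v) separates as P(u) + Q(v) + 4, so its minimum is min P + min Q + 4.
P'(u) = 12(u - 4)(u + 2)(u + 4) vanishes at u ∈ {-4, -2, 4}; Q'(v) = 2v - 6 vanishes at v ∈ {3}.
Local minima of P (where P''>0): P(-4)=256, P(4)=-1792. Local minima of Q: Q(3)=-9.
So the global minimum of g is P(4) + Q(3) + 4 = -1792 − 9 + 4 = -1797, attained at (4, 3).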